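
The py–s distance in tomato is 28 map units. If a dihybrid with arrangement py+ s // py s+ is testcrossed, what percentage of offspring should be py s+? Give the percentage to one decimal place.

36.0%

A map distance of 28 map units corresponds to a recombination frequency of 0.280.
The F1 is py+ s / py s+, so py s+ is a parental gamete class with expected frequency (1 − r)/2 = 0.720/2 = 0.3600.
That is 0.3600 = 36.0% of the progeny.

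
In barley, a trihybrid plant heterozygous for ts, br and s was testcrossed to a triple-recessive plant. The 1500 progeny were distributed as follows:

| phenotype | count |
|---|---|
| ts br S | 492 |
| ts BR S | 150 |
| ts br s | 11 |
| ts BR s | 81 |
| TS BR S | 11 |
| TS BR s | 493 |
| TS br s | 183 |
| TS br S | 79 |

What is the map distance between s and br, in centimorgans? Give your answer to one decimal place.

The two most frequent reciprocal classes, ts br S and TS BR s, are the parental types, so the F1 was ts br S / TS BR s.
The two rarest classes, ts br s and TS BR S, are the double crossovers. Comparing them with the parentals, only the s allele has switched, so s is the middle locus and the order is br – s – ts.
Crossovers in the br–s interval produce the single-crossover classes ts BR S and TS br s (150 + 183 = 333) plus the double crossovers (22).
RF(br–s) = (333 + 22) / 1500 = 355/1500 = 0.2367 → 23.7 centimorgans.

23.7 centimorgans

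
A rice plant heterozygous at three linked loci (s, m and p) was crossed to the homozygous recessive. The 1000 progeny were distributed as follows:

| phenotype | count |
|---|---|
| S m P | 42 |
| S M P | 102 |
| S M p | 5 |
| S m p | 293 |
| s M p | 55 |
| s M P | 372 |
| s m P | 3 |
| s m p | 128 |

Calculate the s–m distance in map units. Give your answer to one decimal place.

23.8 map units

The two most frequent reciprocal classes, S m p and s M P, are the parental types, so the F1 was S m p / s M P.
The two rarest classes, S M p and s m P, are the double crossovers. Comparing them with the parentals, only the m allele has switched, so m is the middle locus and the order is p – m – s.
Crossovers in the m–s interval produce the single-crossover classes s m p and S M P (128 + 102 = 230) plus the double crossovers (8).
RF(m–s) = (230 + 8) / 1000 = 238/1000 = 0.2380 → 23.8 map units.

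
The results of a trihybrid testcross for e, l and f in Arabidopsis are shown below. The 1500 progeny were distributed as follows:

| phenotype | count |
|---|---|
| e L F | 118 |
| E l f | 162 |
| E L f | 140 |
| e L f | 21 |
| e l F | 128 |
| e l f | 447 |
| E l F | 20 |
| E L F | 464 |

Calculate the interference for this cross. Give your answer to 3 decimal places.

0.380

The two most frequent reciprocal classes, E L F and e l f, are the parental types, so the F1 was E L F / e l f.
The two rarest classes, E l F and e L f, are the double crossovers. Comparing them with the parentals, only the l allele has switched, so l is the middle locus and the order is e – l – f.
e–l: (280 + 41)/1500 = 0.2140; l–f: (268 + 41)/1500 = 0.2060.
Expected DCO frequency = 0.2140 × 0.2060 ≈ 0.04408; observed = 41/1500 ≈ 0.02733.
Coefficient of coincidence = 0.02733/0.04408 ≈ 0.620; interference = 1 − 0.620 = 0.380.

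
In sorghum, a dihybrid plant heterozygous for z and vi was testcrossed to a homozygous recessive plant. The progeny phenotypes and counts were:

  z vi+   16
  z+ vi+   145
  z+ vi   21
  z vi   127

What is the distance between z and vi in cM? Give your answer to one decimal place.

The two most frequent classes, z+ vi+ (145) and z vi (127), are the parental types, so the F1 was z+ vi+ / z vi.
The recombinant classes are z+ vi and z vi+: 21 + 16 = 37.
Recombination frequency = 37/309 = 0.1197 ≈ 12.0%, i.e. 12.0 cM.

12.0 cM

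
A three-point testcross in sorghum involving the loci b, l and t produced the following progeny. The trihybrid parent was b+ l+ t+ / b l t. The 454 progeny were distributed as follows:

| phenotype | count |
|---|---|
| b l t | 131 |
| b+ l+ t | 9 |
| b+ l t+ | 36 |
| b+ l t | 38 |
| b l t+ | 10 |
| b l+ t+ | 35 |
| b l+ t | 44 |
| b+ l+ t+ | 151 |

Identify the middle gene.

t

The two rarest classes, b+ l+ t and b l t+, are the double crossovers. Comparing them with the parentals, only the t allele has switched, so t is the middle locus and the order is l – t – b.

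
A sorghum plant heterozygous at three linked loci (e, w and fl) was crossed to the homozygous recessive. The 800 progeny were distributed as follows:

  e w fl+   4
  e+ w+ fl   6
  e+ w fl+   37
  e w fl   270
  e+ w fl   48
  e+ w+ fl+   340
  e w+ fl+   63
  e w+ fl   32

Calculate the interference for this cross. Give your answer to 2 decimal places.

The two most frequent reciprocal classes, e+ w+ fl+ and e w fl, are the parental types, so the F1 was e+ w+ fl+ / e w fl.
The two rarest classes, e+ w+ fl and e w fl+, are the double crossovers. Comparing them with the parentals, only the fl allele has switched, so fl is the middle locus and the order is e – fl – w.
e–fl: (111 + 10)/800 = 0.1512; fl–w: (69 + 10)/800 = 0.0988.
Expected DCO frequency = 0.1512 × 0.0988 ≈ 0.01494; observed = 10/800 ≈ 0.01250.
Coefficient of coincidence = 0.01250/0.01494 ≈ 0.84; interference = 1 − 0.84 = 0.16.

0.16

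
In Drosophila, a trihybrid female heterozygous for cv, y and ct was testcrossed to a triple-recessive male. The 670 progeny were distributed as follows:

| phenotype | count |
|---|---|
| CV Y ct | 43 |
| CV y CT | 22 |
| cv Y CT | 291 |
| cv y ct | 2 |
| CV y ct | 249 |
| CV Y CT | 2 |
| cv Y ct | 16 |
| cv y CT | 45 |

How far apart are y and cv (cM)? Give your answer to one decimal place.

13.7 cM

The two most frequent reciprocal classes, CV y ct and cv Y CT, are the parental types, so the F1 was CV y ct / cv Y CT.
The two rarest classes, cv y ct and CV Y CT, are the double crossovers. Comparing them with the parentals, only the cv allele has switched, so cv is the middle locus and the order is ct – cv – y.
Crossovers in the cv–y interval produce the single-crossover classes CV Y ct and cv y CT (43 + 45 = 88) plus the double crossovers (4).
RF(cv–y) = (88 + 4) / 670 = 92/670 = 0.1373 → 13.7 cM.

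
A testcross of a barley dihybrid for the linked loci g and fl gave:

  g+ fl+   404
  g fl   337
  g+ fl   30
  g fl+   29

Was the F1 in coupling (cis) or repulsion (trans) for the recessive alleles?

cis

The two most frequent classes are g+ fl+ (404) and g fl (337); these are the parental (non-recombinant) types.
So the F1 carried g+ fl+ on one chromosome and g fl on the other — the recessive alleles are on the same chromosome (cis / coupling).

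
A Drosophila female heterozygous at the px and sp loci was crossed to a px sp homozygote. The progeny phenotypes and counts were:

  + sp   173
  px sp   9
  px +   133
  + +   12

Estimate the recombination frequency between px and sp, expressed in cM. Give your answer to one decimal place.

The two most frequent classes, + sp (173) and px + (133), are the parental types, so the F1 was + sp / px +.
The recombinant classes are + + and px sp: 12 + 9 = 21.
Recombination frequency = 21/327 = 0.0642 ≈ 6.4%, i.e. 6.4 cM.

6.4 cM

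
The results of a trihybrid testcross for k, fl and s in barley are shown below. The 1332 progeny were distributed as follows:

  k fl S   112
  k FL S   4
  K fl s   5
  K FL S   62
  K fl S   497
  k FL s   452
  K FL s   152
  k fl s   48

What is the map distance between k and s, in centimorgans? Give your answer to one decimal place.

20.5 centimorgans

The two most frequent reciprocal classes, k FL s and K fl S, are the parental types, so the F1 was k FL s / K fl S.
The two rarest classes, k FL S and K fl s, are the double crossovers. Comparing them with the parentals, only the s allele has switched, so s is the middle locus and the order is fl – s – k.
Crossovers in the s–k interval produce the single-crossover classes K FL s and k fl S (152 + 112 = 264) plus the double crossovers (9).
RF(s–k) = (264 + 9) / 1332 = 273/1332 = 0.2050 → 20.5 centimorgans.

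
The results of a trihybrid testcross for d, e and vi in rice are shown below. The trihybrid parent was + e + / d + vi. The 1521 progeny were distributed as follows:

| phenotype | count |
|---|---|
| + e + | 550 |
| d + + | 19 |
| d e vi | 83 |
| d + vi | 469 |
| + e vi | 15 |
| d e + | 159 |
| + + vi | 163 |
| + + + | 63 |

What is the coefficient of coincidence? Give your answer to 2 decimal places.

The two rarest classes, + e vi and d + +, are the double crossovers. Comparing them with the parentals, only the vi allele has switched, so vi is the middle locus and the order is e – vi – d.
e–vi: (146 + 34)/1521 = 0.1183; vi–d: (322 + 34)/1521 = 0.2341.
Expected DCO frequency = 0.1183 × 0.2341 ≈ 0.02769; observed = 34/1521 ≈ 0.02235.
Coefficient of coincidence = 0.02235/0.02769 ≈ 0.81.

0.81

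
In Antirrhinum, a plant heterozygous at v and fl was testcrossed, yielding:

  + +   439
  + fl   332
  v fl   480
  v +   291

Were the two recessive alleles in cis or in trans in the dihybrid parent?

cis

The two most frequent classes are + + (439) and v fl (480); these are the parental (non-recombinant) types.
So the F1 carried + + on one chromosome and v fl on the other — the recessive alleles are on the same chromosome (cis / coupling).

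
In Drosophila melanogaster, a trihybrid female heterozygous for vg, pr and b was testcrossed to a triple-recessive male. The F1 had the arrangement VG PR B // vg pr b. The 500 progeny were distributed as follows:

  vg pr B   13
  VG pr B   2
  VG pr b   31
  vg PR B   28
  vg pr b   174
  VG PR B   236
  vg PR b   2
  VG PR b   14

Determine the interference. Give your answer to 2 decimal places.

The two rarest classes, VG pr B and vg PR b, are the double crossovers. Comparing them with the parentals, only the pr allele has switched, so pr is the middle locus and the order is b – pr – vg.
b–pr: (27 + 4)/500 = 0.0620; pr–vg: (59 + 4)/500 = 0.1260.
Expected DCO frequency = 0.0620 × 0.1260 ≈ 0.00781; observed = 4/500 ≈ 0.00800.
Coefficient of coincidence = 0.00800/0.00781 ≈ 1.02; interference = 1 − 1.02 = -0.02.

-0.02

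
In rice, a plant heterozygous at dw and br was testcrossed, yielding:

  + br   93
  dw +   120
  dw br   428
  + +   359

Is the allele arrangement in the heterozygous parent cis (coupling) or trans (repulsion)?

cis

The two most frequent classes are + + (359) and dw br (428); these are the parental (non-recombinant) types.
So the F1 carried + + on one chromosome and dw br on the other — the recessive alleles are on the same chromosome (cis / coupling).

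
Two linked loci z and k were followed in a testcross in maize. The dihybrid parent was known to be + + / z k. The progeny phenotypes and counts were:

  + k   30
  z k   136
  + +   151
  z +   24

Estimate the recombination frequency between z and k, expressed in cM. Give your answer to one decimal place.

15.8 cM

The recombinant classes are + k and z +: 30 + 24 = 54.
Recombination frequency = 54/341 = 0.1584 ≈ 15.8%, i.e. 15.8 cM.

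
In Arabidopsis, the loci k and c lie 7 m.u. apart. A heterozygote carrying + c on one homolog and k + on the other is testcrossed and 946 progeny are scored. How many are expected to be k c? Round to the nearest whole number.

33

A map distance of 7 m.u. corresponds to a recombination frequency of 0.070.
The F1 is + c / k +, so k c is a recombinant gamete class with expected frequency r/2 = 0.070/2 = 0.0350.
Expected number = 0.0350 × 946 = 33.11 ≈ 33.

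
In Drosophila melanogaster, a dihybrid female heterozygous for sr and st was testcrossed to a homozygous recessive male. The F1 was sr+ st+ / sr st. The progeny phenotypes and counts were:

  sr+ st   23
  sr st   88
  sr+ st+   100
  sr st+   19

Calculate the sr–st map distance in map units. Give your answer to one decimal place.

18.3 map units

The recombinant classes are sr+ st and sr st+: 23 + 19 = 42.
Recombination frequency = 42/230 = 0.1826 ≈ 18.3%, i.e. 18.3 map units.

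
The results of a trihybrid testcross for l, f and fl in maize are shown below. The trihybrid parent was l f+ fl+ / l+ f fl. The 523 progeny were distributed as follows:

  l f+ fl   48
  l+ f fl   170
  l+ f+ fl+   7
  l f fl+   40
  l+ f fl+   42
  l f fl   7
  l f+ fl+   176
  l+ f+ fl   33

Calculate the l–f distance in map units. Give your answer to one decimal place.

The two rarest classes, l+ f+ fl+ and l f fl, are the double crossovers. Comparing them with the parentals, only the l allele has switched, so l is the middle locus and the order is fl – l – f.
Crossovers in the l–f interval produce the single-crossover classes l f fl+ and l+ f+ fl (40 + 33 = 73) plus the double crossovers (14).
RF(l–f) = (73 + 14) / 523 = 87/523 = 0.1663 → 16.6 map units.

16.6 map units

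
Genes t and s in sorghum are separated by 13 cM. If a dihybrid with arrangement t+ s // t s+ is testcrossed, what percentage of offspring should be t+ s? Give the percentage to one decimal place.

A map distance of 13 cM corresponds to a recombination frequency of 0.130.
The F1 is t+ s / t s+, so t+ s is a parental gamete class with expected frequency (1 − r)/2 = 0.870/2 = 0.4350.
That is 0.4350 = 43.5% of the progeny.

43.5%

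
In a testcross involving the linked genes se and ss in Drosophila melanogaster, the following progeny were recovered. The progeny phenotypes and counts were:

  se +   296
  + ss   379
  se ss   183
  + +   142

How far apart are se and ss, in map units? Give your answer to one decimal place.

32.5 map units

The two most frequent classes, + ss (379) and se + (296), are the parental types, so the F1 was + ss / se +.
The recombinant classes are + + and se ss: 142 + 183 = 325.
Recombination frequency = 325/1000 = 0.3250 ≈ 32.5%, i.e. 32.5 map units.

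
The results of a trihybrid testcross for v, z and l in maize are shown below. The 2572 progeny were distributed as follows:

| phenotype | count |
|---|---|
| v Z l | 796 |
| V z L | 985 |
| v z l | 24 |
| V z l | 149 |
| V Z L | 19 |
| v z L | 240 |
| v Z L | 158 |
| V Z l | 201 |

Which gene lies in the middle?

z

The two most frequent reciprocal classes, v Z l and V z L, are the parental types, so the F1 was v Z l / V z L.
The two rarest classes, v z l and V Z L, are the double crossovers. Comparing them with the parentals, only the z allele has switched, so z is the middle locus and the order is v – z – l.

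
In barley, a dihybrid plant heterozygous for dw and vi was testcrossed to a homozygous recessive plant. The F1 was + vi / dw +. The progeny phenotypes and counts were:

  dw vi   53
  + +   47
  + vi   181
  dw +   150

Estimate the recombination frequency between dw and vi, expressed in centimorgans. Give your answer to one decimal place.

23.2 centimorgans

The recombinant classes are + + and dw vi: 47 + 53 = 100.
Recombination frequency = 100/431 = 0.2320 ≈ 23.2%, i.e. 23.2 centimorgans.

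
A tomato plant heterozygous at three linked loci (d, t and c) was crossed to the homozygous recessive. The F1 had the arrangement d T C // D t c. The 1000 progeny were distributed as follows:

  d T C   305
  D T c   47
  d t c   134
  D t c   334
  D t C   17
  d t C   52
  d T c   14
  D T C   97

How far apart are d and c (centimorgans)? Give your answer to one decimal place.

The two rarest classes, d T c and D t C, are the double crossovers. Comparing them with the parentals, only the c allele has switched, so c is the middle locus and the order is d – c – t.
Crossovers in the d–c interval produce the single-crossover classes D T C and d t c (97 + 134 = 231) plus the double crossovers (31).
RF(d–c) = (231 + 31) / 1000 = 262/1000 = 0.2620 → 26.2 centimorgans.

26.2 centimorgans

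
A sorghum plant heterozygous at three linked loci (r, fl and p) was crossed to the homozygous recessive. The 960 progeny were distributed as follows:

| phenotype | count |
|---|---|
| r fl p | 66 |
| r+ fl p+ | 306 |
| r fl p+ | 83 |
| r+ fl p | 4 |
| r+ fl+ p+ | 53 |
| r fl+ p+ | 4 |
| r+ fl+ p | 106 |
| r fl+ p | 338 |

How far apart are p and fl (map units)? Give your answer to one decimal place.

13.2 map units

The two most frequent reciprocal classes, r+ fl p+ and r fl+ p, are the parental types, so the F1 was r+ fl p+ / r fl+ p.
The two rarest classes, r+ fl p and r fl+ p+, are the double crossovers. Comparing them with the parentals, only the p allele has switched, so p is the middle locus and the order is r – p – fl.
Crossovers in the p–fl interval produce the single-crossover classes r+ fl+ p+ and r fl p (53 + 66 = 119) plus the double crossovers (8).
RF(p–fl) = (119 + 8) / 960 = 127/960 = 0.1323 → 13.2 map units.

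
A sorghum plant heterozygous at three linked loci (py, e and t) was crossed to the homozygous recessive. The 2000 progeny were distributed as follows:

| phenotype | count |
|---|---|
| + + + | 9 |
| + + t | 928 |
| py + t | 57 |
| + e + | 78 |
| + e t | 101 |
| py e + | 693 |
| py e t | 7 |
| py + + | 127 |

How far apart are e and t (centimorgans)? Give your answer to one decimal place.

The two most frequent reciprocal classes, py e + and + + t, are the parental types, so the F1 was py e + / + + t.
The two rarest classes, py e t and + + +, are the double crossovers. Comparing them with the parentals, only the t allele has switched, so t is the middle locus and the order is py – t – e.
Crossovers in the t–e interval produce the single-crossover classes py + + and + e t (127 + 101 = 228) plus the double crossovers (16).
RF(t–e) = (228 + 16) / 2000 = 244/2000 = 0.1220 → 12.2 centimorgans.

12.2 centimorgans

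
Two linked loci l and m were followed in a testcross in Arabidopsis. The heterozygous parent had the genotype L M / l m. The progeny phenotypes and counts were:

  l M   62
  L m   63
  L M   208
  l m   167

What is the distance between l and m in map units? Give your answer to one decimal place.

The recombinant classes are L m and l M: 63 + 62 = 125.
Recombination frequency = 125/500 = 0.2500 ≈ 25.0%, i.e. 25.0 map units.

25.0 map units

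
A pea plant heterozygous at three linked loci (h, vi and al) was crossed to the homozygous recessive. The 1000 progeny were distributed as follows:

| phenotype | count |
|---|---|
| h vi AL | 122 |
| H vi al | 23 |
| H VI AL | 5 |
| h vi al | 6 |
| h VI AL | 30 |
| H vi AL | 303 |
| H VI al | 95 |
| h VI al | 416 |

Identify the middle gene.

vi

The two most frequent reciprocal classes, H vi AL and h VI al, are the parental types, so the F1 was H vi AL / h VI al.
The two rarest classes, H VI AL and h vi al, are the double crossovers. Comparing them with the parentals, only the vi allele has switched, so vi is the middle locus and the order is h – vi – al.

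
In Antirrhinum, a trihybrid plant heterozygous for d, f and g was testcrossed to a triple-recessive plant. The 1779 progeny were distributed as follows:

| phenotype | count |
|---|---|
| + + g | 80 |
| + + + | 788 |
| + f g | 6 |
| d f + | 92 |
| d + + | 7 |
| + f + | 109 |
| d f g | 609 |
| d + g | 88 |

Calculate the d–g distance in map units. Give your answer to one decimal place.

The two most frequent reciprocal classes, d f g and + + +, are the parental types, so the F1 was d f g / + + +.
The two rarest classes, + f g and d + +, are the double crossovers. Comparing them with the parentals, only the d allele has switched, so d is the middle locus and the order is f – d – g.
Crossovers in the d–g interval produce the single-crossover classes d f + and + + g (92 + 80 = 172) plus the double crossovers (13).
RF(d–g) = (172 + 13) / 1779 = 185/1779 = 0.1040 → 10.4 map units.

10.4 map units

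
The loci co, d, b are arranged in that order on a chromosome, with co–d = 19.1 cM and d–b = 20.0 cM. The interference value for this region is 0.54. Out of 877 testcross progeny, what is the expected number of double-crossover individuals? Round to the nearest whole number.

15

Map distances give recombination frequencies of 0.191 and 0.200 for the two intervals.
With interference 0.54 (so coincidence = 0.46), expected double-crossover frequency = 0.191 × 0.200 × 0.46 = 0.01757.
Expected number = 0.01757 × 877 = 15.41 ≈ 15.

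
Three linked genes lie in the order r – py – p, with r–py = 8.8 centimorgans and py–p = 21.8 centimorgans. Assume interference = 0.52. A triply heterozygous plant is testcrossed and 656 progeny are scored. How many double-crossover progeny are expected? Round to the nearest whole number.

6

Map distances give recombination frequencies of 0.088 and 0.218 for the two intervals.
With interference 0.52 (so coincidence = 0.48), expected double-crossover frequency = 0.088 × 0.218 × 0.48 = 0.00921.
Expected number = 0.00921 × 656 = 6.04 ≈ 6.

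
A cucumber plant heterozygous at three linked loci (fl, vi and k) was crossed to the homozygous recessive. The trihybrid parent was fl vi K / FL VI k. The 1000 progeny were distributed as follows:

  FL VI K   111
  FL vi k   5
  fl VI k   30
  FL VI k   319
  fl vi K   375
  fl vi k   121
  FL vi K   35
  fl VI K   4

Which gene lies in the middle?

The two rarest classes, fl VI K and FL vi k, are the double crossovers. Comparing them with the parentals, only the vi allele has switched, so vi is the middle locus and the order is k – vi – fl.

vi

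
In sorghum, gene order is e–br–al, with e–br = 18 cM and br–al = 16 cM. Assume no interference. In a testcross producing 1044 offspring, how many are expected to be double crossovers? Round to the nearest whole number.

Map distances give recombination frequencies of 0.180 and 0.160 for the two intervals.
With no interference, expected double-crossover frequency = 0.180 × 0.160 = 0.02880.
Expected number = 0.02880 × 1044 = 30.07 ≈ 30.

30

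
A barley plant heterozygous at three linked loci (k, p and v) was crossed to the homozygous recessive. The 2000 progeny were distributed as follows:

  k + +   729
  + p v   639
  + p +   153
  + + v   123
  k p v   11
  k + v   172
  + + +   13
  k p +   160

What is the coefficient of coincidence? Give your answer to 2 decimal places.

The two most frequent reciprocal classes, k + + and + p v, are the parental types, so the F1 was k + + / + p v.
The two rarest classes, + + + and k p v, are the double crossovers. Comparing them with the parentals, only the k allele has switched, so k is the middle locus and the order is v – k – p.
v–k: (325 + 24)/2000 = 0.1745; k–p: (283 + 24)/2000 = 0.1535.
Expected DCO frequency = 0.1745 × 0.1535 ≈ 0.02679; observed = 24/2000 ≈ 0.01200.
Coefficient of coincidence = 0.01200/0.02679 ≈ 0.45.

0.45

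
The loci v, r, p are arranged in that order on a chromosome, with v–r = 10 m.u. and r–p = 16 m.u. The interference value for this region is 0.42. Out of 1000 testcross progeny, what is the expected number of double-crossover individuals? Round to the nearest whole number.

Map distances give recombination frequencies of 0.100 and 0.160 for the two intervals.
With interference 0.42 (so coincidence = 0.58), expected double-crossover frequency = 0.100 × 0.160 × 0.58 = 0.00928.
Expected number = 0.00928 × 1000 = 9.28 ≈ 9.

9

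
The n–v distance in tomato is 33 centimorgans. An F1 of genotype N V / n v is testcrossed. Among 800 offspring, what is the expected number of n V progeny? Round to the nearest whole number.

132

A map distance of 33 centimorgans corresponds to a recombination frequency of 0.330.
The F1 is N V / n v, so n V is a recombinant gamete class with expected frequency r/2 = 0.330/2 = 0.1650.
Expected number = 0.1650 × 800 = 132.00 ≈ 132.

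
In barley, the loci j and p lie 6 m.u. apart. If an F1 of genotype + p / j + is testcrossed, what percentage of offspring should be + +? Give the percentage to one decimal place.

A map distance of 6 m.u. corresponds to a recombination frequency of 0.060.
The F1 is + p / j +, so + + is a recombinant gamete class with expected frequency r/2 = 0.060/2 = 0.0300.
That is 0.0300 = 3.0% of the progeny.

3.0%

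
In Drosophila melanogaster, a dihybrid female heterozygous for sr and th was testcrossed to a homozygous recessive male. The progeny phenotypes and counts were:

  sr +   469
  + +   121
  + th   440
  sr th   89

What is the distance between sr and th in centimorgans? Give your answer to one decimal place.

18.8 centimorgans

The two most frequent classes, + th (440) and sr + (469), are the parental types, so the F1 was + th / sr +.
The recombinant classes are + + and sr th: 121 + 89 = 210.
Recombination frequency = 210/1119 = 0.1877 ≈ 18.8%, i.e. 18.8 centimorgans.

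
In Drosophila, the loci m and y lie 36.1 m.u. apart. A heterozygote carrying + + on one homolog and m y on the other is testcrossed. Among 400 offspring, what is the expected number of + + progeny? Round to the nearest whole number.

128

A map distance of 36.1 m.u. corresponds to a recombination frequency of 0.361.
The F1 is + + / m y, so + + is a parental gamete class with expected frequency (1 − r)/2 = 0.639/2 = 0.3195.
Expected number = 0.3195 × 400 = 127.80 ≈ 128.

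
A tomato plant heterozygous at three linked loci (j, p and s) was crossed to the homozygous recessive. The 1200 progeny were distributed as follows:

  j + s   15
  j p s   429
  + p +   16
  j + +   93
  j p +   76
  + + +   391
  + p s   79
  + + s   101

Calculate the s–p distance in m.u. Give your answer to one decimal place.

17.3 m.u.

The two most frequent reciprocal classes, j p s and + + +, are the parental types, so the F1 was j p s / + + +.
The two rarest classes, j + s and + p +, are the double crossovers. Comparing them with the parentals, only the p allele has switched, so p is the middle locus and the order is s – p – j.
Crossovers in the s–p interval produce the single-crossover classes j p + and + + s (76 + 101 = 177) plus the double crossovers (31).
RF(s–p) = (177 + 31) / 1200 = 208/1200 = 0.1733 → 17.3 m.u.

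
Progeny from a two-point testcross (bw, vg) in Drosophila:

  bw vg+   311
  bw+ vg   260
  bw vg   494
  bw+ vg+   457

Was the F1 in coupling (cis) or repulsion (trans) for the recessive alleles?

cis

The two most frequent classes are bw+ vg+ (457) and bw vg (494); these are the parental (non-recombinant) types.
So the F1 carried bw+ vg+ on one chromosome and bw vg on the other — the recessive alleles are on the same chromosome (cis / coupling).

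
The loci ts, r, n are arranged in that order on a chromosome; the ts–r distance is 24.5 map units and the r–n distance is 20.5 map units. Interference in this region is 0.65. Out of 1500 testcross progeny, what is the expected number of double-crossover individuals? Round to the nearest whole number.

Map distances give recombination frequencies of 0.245 and 0.205 for the two intervals.
With interference 0.65 (so coincidence = 0.35), expected double-crossover frequency = 0.245 × 0.205 × 0.35 = 0.01758.
Expected number = 0.01758 × 1500 = 26.37 ≈ 26.

26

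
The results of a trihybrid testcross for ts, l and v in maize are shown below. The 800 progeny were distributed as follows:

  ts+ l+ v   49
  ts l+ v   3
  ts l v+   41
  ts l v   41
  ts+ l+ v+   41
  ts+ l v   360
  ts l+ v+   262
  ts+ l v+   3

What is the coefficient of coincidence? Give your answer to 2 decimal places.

0.57

The two most frequent reciprocal classes, ts l+ v+ and ts+ l v, are the parental types, so the F1 was ts l+ v+ / ts+ l v.
The two rarest classes, ts l+ v and ts+ l v+, are the double crossovers. Comparing them with the parentals, only the v allele has switched, so v is the middle locus and the order is l – v – ts.
l–v: (90 + 6)/800 = 0.1200; v–ts: (82 + 6)/800 = 0.1100.
Expected DCO frequency = 0.1200 × 0.1100 ≈ 0.01320; observed = 6/800 ≈ 0.00750.
Coefficient of coincidence = 0.00750/0.01320 ≈ 0.57.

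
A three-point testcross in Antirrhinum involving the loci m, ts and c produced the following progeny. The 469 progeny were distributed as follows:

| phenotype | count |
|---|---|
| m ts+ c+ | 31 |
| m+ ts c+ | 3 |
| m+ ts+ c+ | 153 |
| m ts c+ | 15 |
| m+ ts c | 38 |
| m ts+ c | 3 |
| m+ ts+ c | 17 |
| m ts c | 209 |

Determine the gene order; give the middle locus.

ts

The two most frequent reciprocal classes, m+ ts+ c+ and m ts c, are the parental types, so the F1 was m+ ts+ c+ / m ts c.
The two rarest classes, m+ ts c+ and m ts+ c, are the double crossovers. Comparing them with the parentals, only the ts allele has switched, so ts is the middle locus and the order is m – ts – c.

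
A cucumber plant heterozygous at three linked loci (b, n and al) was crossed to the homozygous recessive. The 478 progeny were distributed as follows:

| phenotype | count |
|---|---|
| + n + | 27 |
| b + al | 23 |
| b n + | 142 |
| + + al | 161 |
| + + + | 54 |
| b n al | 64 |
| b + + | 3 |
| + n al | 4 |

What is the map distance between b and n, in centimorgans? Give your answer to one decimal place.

The two most frequent reciprocal classes, + + al and b n +, are the parental types, so the F1 was + + al / b n +.
The two rarest classes, + n al and b + +, are the double crossovers. Comparing them with the parentals, only the n allele has switched, so n is the middle locus and the order is b – n – al.
Crossovers in the b–n interval produce the single-crossover classes b + al and + n + (23 + 27 = 50) plus the double crossovers (7).
RF(b–n) = (50 + 7) / 478 = 57/478 = 0.1192 → 11.9 centimorgans.

11.9 centimorgans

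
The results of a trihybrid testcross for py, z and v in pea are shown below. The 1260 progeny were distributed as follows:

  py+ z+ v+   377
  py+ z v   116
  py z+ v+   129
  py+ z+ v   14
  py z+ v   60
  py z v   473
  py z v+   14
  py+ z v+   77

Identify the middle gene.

The two most frequent reciprocal classes, py+ z+ v+ and py z v, are the parental types, so the F1 was py+ z+ v+ / py z v.
The two rarest classes, py+ z+ v and py z v+, are the double crossovers. Comparing them with the parentals, only the v allele has switched, so v is the middle locus and the order is z – v – py.

v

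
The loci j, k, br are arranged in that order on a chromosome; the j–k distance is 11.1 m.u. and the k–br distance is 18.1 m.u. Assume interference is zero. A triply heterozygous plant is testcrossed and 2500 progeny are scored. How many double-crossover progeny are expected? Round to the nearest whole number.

Map distances give recombination frequencies of 0.111 and 0.181 for the two intervals.
With no interference, expected double-crossover frequency = 0.111 × 0.181 = 0.02009.
Expected number = 0.02009 × 2500 = 50.23 ≈ 50.

50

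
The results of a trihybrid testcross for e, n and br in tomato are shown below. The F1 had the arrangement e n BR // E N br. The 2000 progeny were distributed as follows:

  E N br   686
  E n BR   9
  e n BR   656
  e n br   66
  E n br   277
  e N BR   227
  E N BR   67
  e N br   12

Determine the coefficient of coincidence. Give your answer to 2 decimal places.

0.52

The two rarest classes, E n BR and e N br, are the double crossovers. Comparing them with the parentals, only the e allele has switched, so e is the middle locus and the order is br – e – n.
br–e: (133 + 21)/2000 = 0.0770; e–n: (504 + 21)/2000 = 0.2625.
Expected DCO frequency = 0.0770 × 0.2625 ≈ 0.02021; observed = 21/2000 ≈ 0.01050.
Coefficient of coincidence = 0.01050/0.02021 ≈ 0.52.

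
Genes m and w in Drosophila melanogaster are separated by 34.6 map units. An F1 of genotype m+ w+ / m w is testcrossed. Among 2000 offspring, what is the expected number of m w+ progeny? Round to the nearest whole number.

A map distance of 34.6 map units corresponds to a recombination frequency of 0.346.
The F1 is m+ w+ / m w, so m w+ is a recombinant gamete class with expected frequency r/2 = 0.346/2 = 0.1730.
Expected number = 0.1730 × 2000 = 346.00 ≈ 346.

346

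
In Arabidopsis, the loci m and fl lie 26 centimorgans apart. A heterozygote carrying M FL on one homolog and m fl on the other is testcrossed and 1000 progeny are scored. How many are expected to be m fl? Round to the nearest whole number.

A map distance of 26 centimorgans corresponds to a recombination frequency of 0.260.
The F1 is M FL / m fl, so m fl is a parental gamete class with expected frequency (1 − r)/2 = 0.740/2 = 0.3700.
Expected number = 0.3700 × 1000 = 370.00 ≈ 370.

370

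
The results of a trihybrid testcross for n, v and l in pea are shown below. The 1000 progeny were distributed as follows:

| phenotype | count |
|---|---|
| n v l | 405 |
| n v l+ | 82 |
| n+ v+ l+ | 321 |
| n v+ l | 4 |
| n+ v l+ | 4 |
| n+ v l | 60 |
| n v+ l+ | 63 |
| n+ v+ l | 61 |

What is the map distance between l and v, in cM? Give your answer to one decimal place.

The two most frequent reciprocal classes, n+ v+ l+ and n v l, are the parental types, so the F1 was n+ v+ l+ / n v l.
The two rarest classes, n+ v l+ and n v+ l, are the double crossovers. Comparing them with the parentals, only the v allele has switched, so v is the middle locus and the order is l – v – n.
Crossovers in the l–v interval produce the single-crossover classes n+ v+ l and n v l+ (61 + 82 = 143) plus the double crossovers (8).
RF(l–v) = (143 + 8) / 1000 = 151/1000 = 0.1510 → 15.1 cM.

15.1 cM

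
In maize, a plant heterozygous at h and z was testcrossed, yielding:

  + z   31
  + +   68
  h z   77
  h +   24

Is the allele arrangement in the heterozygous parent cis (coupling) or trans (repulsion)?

The two most frequent classes are + + (68) and h z (77); these are the parental (non-recombinant) types.
So the F1 carried + + on one chromosome and h z on the other — the recessive alleles are on the same chromosome (cis / coupling).

cis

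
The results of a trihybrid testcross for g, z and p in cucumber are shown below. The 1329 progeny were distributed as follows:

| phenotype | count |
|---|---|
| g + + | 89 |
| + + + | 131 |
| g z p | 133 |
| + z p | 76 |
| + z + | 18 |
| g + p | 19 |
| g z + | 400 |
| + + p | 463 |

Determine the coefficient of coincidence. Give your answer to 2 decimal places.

0.81

The two most frequent reciprocal classes, g z + and + + p, are the parental types, so the F1 was g z + / + + p.
The two rarest classes, + z + and g + p, are the double crossovers. Comparing them with the parentals, only the g allele has switched, so g is the middle locus and the order is z – g – p.
z–g: (165 + 37)/1329 = 0.1520; g–p: (264 + 37)/1329 = 0.2265.
Expected DCO frequency = 0.1520 × 0.2265 ≈ 0.03443; observed = 37/1329 ≈ 0.02784.
Coefficient of coincidence = 0.02784/0.03443 ≈ 0.81.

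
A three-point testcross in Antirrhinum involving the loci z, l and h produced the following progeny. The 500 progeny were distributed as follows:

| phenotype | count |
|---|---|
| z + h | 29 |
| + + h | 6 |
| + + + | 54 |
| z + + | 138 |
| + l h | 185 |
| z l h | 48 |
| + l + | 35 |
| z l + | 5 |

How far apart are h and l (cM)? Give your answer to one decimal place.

The two most frequent reciprocal classes, z + + and + l h, are the parental types, so the F1 was z + + / + l h.
The two rarest classes, z l + and + + h, are the double crossovers. Comparing them with the parentals, only the l allele has switched, so l is the middle locus and the order is h – l – z.
Crossovers in the h–l interval produce the single-crossover classes z + h and + l + (29 + 35 = 64) plus the double crossovers (11).
RF(h–l) = (64 + 11) / 500 = 75/500 = 0.1500 → 15.0 cM.

15.0 cM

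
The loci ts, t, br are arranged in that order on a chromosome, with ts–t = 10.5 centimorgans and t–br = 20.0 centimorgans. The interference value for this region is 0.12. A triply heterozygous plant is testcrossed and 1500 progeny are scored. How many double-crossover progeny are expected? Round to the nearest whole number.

Map distances give recombination frequencies of 0.105 and 0.200 for the two intervals.
With interference 0.12 (so coincidence = 0.88), expected double-crossover frequency = 0.105 × 0.200 × 0.88 = 0.01848.
Expected number = 0.01848 × 1500 = 27.72 ≈ 28.

28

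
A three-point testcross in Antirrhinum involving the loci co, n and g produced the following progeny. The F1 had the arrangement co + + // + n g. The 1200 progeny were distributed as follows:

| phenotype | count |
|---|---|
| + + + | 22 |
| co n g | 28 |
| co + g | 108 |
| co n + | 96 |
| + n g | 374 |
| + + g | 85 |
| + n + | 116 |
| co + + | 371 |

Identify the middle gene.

The two rarest classes, + + + and co n g, are the double crossovers. Comparing them with the parentals, only the co allele has switched, so co is the middle locus and the order is n – co – g.

co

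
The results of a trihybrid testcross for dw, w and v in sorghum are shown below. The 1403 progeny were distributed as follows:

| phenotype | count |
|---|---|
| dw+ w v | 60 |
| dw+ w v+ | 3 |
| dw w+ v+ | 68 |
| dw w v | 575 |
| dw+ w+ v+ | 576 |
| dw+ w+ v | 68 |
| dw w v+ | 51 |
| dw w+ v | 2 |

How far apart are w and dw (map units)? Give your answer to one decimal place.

The two most frequent reciprocal classes, dw+ w+ v+ and dw w v, are the parental types, so the F1 was dw+ w+ v+ / dw w v.
The two rarest classes, dw+ w v+ and dw w+ v, are the double crossovers. Comparing them with the parentals, only the w allele has switched, so w is the middle locus and the order is dw – w – v.
Crossovers in the dw–w interval produce the single-crossover classes dw w+ v+ and dw+ w v (68 + 60 = 128) plus the double crossovers (5).
RF(dw–w) = (128 + 5) / 1403 = 133/1403 = 0.0948 → 9.5 map units.

9.5 map units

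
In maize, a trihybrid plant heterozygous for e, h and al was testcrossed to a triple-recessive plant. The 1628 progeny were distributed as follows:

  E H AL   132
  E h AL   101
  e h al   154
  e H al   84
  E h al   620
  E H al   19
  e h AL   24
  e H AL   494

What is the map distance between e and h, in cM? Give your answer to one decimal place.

The two most frequent reciprocal classes, e H AL and E h al, are the parental types, so the F1 was e H AL / E h al.
The two rarest classes, e h AL and E H al, are the double crossovers. Comparing them with the parentals, only the h allele has switched, so h is the middle locus and the order is al – h – e.
Crossovers in the h–e interval produce the single-crossover classes E H AL and e h al (132 + 154 = 286) plus the double crossovers (43).
RF(h–e) = (286 + 43) / 1628 = 329/1628 = 0.2021 → 20.2 cM.

20.2 cM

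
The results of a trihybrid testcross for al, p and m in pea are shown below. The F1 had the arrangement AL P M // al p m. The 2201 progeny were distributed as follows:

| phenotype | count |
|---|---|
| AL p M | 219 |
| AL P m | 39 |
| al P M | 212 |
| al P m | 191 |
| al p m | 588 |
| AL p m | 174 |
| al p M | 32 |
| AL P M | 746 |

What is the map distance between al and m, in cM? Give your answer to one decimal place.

20.8 cM

The two rarest classes, AL P m and al p M, are the double crossovers. Comparing them with the parentals, only the m allele has switched, so m is the middle locus and the order is al – m – p.
Crossovers in the al–m interval produce the single-crossover classes al P M and AL p m (212 + 174 = 386) plus the double crossovers (71).
RF(al–m) = (386 + 71) / 2201 = 457/2201 = 0.2076 → 20.8 cM.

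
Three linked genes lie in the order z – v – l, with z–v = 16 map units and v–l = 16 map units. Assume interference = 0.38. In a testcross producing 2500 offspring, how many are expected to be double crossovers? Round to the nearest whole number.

Map distances give recombination frequencies of 0.160 and 0.160 for the two intervals.
With interference 0.38 (so coincidence = 0.62), expected double-crossover frequency = 0.160 × 0.160 × 0.62 = 0.01587.
Expected number = 0.01587 × 2500 = 39.68 ≈ 40.

40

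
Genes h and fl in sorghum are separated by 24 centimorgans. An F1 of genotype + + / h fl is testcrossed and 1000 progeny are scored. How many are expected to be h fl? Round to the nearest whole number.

380

A map distance of 24 centimorgans corresponds to a recombination frequency of 0.240.
The F1 is + + / h fl, so h fl is a parental gamete class with expected frequency (1 − r)/2 = 0.760/2 = 0.3800.
Expected number = 0.3800 × 1000 = 380.00 ≈ 380.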